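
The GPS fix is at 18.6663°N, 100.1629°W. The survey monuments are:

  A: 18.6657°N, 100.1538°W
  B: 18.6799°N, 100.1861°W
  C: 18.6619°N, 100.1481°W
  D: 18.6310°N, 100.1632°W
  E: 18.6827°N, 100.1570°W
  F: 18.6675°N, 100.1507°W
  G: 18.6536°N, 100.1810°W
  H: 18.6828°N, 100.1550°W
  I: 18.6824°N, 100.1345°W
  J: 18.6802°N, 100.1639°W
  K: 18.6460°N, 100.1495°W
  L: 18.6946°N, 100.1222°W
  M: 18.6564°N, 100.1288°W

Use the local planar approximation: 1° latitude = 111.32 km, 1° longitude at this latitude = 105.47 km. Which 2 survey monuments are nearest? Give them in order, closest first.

Distances from 18.6663°N, 100.1629°W:
A: √((-0.0006·111.32)² + (0.0091·105.47)²) = √(0.004461 + 0.921172) = 0.9621 km
B: √((0.0136·111.32)² + (-0.0232·105.47)²) = √(2.292051 + 5.987339) = 2.8774 km
C: √((-0.0044·111.32)² + (0.0148·105.47)²) = √(0.239912 + 2.436584) = 1.6360 km
D: √((-0.0353·111.32)² + (-0.0003·105.47)²) = √(15.441725 + 0.001001) = 3.9297 km
E: √((0.0164·111.32)² + (0.0059·105.47)²) = √(3.332991 + 0.387224) = 1.9288 km
F: √((0.0012·111.32)² + (0.0122·105.47)²) = √(0.017845 + 1.655684) = 1.2936 km
G: √((-0.0127·111.32)² + (-0.0181·105.47)²) = √(1.998729 + 3.644308) = 2.3755 km
H: √((0.0165·111.32)² + (0.0079·105.47)²) = √(3.373761 + 0.694244) = 2.0169 km
I: √((0.0161·111.32)² + (0.0284·105.47)²) = √(3.212167 + 8.972110) = 3.4906 km
J: √((0.0139·111.32)² + (-0.0010·105.47)²) = √(2.394286 + 0.011124) = 1.5509 km
K: √((-0.0203·111.32)² + (0.0134·105.47)²) = √(5.106678 + 1.997411) = 2.6653 km
L: √((0.0283·111.32)² + (0.0407·105.47)²) = √(9.924743 + 18.426664) = 5.3246 km
M: √((-0.0099·111.32)² + (0.0341·105.47)²) = √(1.214554 + 12.935006) = 3.7616 km
Sorted: A (0.9621 km) < F (1.2936 km) < J (1.5509 km) < C (1.6360 km) < …

A, F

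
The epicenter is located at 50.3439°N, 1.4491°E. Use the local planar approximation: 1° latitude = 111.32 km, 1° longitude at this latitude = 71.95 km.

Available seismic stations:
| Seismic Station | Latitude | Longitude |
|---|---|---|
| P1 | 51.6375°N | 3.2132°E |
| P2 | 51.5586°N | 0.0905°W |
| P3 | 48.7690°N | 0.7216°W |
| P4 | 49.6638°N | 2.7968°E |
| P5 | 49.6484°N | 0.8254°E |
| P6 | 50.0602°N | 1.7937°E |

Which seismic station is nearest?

Distances from 50.3439°N, 1.4491°E:
P1: √((1.2936·111.32)² + (1.7641·71.95)²) = √(20737.022989 + 16110.462060) = 191.9570 km
P2: √((1.2147·111.32)² + (-1.5396·71.95)²) = √(18284.557658 + 12270.927817) = 174.8013 km
P3: √((-1.5749·111.32)² + (-2.1707·71.95)²) = √(30736.354840 + 24392.774955) = 234.7959 km
P4: √((-0.6801·111.32)² + (1.3477·71.95)²) = √(5731.812101 + 9402.601998) = 123.0220 km
P5: √((-0.6955·111.32)² + (-0.6237·71.95)²) = √(5994.330220 + 2013.784921) = 89.4881 km
P6: √((-0.2837·111.32)² + (0.3446·71.95)²) = √(997.390132 + 614.740948) = 40.1514 km
Minimum: P6 at 40.1514 km.

P6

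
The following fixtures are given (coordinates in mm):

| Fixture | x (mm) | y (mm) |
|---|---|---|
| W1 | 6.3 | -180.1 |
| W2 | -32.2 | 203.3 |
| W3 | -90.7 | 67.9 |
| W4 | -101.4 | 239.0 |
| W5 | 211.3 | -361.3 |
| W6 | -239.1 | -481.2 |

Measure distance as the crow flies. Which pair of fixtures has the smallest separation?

Pairwise distances:
W1–W2: 385.3 mm
W1–W3: 266.3 mm
W1–W4: 432.7 mm
W1–W5: 273.6 mm
W1–W6: 388.4 mm
W2–W3: 147.5 mm
W2–W4: 77.9 mm
W2–W5: 614.9 mm
W2–W6: 715.1 mm
W3–W4: 171.4 mm
W3–W5: 524.8 mm
W3–W6: 568.8 mm
W4–W5: 676.9 mm
W4–W6: 733.2 mm
W5–W6: 466.1 mm
Closest pair: W2–W4 at 77.9 mm.

W2 and W4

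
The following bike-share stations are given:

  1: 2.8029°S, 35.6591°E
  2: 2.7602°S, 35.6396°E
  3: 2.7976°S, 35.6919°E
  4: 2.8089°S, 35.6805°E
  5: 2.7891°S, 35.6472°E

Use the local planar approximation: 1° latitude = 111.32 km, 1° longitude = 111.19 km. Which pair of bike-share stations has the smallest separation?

3 and 4

Pairwise distances:
1–2: √((0.0427·111.32)² + (-0.0195·111.19)²) = √(22.594469 + 4.701113) = 5.2245 km
1–3: √((0.0053·111.32)² + (0.0328·111.19)²) = √(0.348095 + 13.300842) = 3.6944 km
1–4: √((-0.0060·111.32)² + (0.0214·111.19)²) = √(0.446117 + 5.661858) = 2.4714 km
1–5: √((0.0138·111.32)² + (-0.0119·111.19)²) = √(2.359960 + 1.750755) = 2.0275 km
2–3: √((-0.0374·111.32)² + (0.0523·111.19)²) = √(17.333633 + 33.816981) = 7.1520 km
2–4: √((-0.0487·111.32)² + (0.0409·111.19)²) = √(29.390320 + 20.681312) = 7.0761 km
2–5: √((-0.0289·111.32)² + (0.0076·111.19)²) = √(10.350041 + 0.714099) = 3.3263 km
3–4: √((-0.0113·111.32)² + (-0.0114·111.19)²) = √(1.582353 + 1.606724) = 1.7858 km
3–5: √((0.0085·111.32)² + (-0.0447·111.19)²) = √(0.895332 + 24.702818) = 5.0595 km
4–5: √((0.0198·111.32)² + (-0.0333·111.19)²) = √(4.858216 + 13.709447) = 4.3090 km
Closest pair: 3–4 at 1.7858 km.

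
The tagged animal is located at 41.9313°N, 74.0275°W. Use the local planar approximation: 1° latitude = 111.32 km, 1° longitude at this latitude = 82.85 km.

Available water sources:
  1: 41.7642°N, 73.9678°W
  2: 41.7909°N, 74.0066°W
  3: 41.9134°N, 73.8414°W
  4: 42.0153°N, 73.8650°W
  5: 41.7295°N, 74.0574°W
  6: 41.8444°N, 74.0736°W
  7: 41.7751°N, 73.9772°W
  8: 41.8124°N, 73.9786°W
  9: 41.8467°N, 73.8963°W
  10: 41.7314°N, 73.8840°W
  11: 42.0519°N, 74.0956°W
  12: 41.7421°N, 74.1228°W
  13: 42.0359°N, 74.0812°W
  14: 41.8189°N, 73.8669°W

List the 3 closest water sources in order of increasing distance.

Distances from 41.9313°N, 74.0275°W:
1: 19.2479 km
2: 15.7250 km
3: 15.5466 km
4: 16.3919 km
5: 22.6005 km
6: 10.4004 km
7: 17.8806 km
8: 13.8421 km
9: 14.3822 km
10: 25.2297 km
11: 14.5626 km
12: 22.4931 km
13: 12.4651 km
14: 18.2648 km
Sorted: 6 (10.4004 km) < 13 (12.4651 km) < 8 (13.8421 km) < 9 (14.3822 km) < 11 (14.5626 km) < …

6, 13, 8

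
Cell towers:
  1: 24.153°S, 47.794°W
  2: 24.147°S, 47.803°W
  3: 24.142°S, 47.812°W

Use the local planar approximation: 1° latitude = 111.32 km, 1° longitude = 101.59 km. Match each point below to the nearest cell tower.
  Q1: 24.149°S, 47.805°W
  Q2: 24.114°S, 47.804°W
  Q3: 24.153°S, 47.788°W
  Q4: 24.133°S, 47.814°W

Q1→2; Q2→3; Q3→1; Q4→3

Q1 at 24.149°S, 47.805°W:
  1: 1.203 km
  2: 0.301 km
  3: 1.055 km
  → nearest: 2 (0.301 km)
Q2 at 24.114°S, 47.804°W:
  1: 4.459 km
  2: 3.675 km
  3: 3.221 km
  → nearest: 3 (3.221 km)
Q3 at 24.153°S, 47.788°W:
  1: 0.610 km
  2: 1.664 km
  3: 2.728 km
  → nearest: 1 (0.610 km)
Q4 at 24.133°S, 47.814°W:
  1: 3.014 km
  2: 1.918 km
  3: 1.022 km
  → nearest: 3 (1.022 km)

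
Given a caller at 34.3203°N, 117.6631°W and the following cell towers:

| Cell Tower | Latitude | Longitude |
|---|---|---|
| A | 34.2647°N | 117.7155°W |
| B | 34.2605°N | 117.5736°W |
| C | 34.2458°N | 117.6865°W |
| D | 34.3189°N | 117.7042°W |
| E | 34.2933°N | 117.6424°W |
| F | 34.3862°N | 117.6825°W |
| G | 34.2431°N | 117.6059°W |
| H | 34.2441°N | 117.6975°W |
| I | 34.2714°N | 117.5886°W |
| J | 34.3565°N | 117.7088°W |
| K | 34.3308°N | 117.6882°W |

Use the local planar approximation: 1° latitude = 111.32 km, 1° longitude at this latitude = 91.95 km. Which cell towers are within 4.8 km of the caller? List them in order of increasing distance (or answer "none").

K, E, D

Distances from 34.3203°N, 117.6631°W:
A: 7.8437 km
B: 10.5849 km
C: 8.5679 km
D: 3.7824 km
E: 3.5576 km
F: 7.5498 km
G: 10.0756 km
H: 9.0531 km
I: 8.7498 km
J: 5.8221 km
K: 2.5871 km
Threshold 4.8 km: K (2.5871 km), E (3.5576 km), D (3.7824 km) are within range.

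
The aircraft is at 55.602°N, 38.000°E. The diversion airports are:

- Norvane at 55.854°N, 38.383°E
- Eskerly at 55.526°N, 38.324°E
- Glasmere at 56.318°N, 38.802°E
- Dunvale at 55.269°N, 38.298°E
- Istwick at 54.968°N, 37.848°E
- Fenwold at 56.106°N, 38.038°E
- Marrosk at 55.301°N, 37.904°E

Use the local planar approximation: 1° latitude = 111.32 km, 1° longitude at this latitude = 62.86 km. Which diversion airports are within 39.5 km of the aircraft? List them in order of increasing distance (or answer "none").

Eskerly, Marrosk, Norvane

Distances from 55.602°N, 38.000°E:
Norvane: 36.967 km
Eskerly: 22.054 km
Glasmere: 94.310 km
Dunvale: 41.534 km
Istwick: 71.221 km
Fenwold: 56.156 km
Marrosk: 34.046 km
Threshold 39.5 km: Eskerly (22.054 km), Marrosk (34.046 km), Norvane (36.967 km) are within range.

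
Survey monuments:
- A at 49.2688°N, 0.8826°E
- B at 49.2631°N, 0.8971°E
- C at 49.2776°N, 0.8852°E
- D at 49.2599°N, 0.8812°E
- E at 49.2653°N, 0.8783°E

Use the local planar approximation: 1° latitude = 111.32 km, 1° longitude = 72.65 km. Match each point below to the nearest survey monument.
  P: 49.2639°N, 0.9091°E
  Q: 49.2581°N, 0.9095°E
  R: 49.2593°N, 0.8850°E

P→B; Q→B; R→D

P at 49.2639°N, 0.9091°E:
  A: √((0.0049·111.32)² + (-0.0265·72.65)²) = √(0.297535 + 3.706491) = 2.0010 km
  B: √((-0.0008·111.32)² + (-0.0120·72.65)²) = √(0.007931 + 0.760035) = 0.8763 km
  C: √((0.0137·111.32)² + (-0.0239·72.65)²) = √(2.325881 + 3.014859) = 2.3110 km
  D: √((-0.0040·111.32)² + (-0.0279·72.65)²) = √(0.198274 + 4.108465) = 2.0753 km
  E: √((0.0014·111.32)² + (-0.0308·72.65)²) = √(0.024289 + 5.006943) = 2.2430 km
  → nearest: B (0.8763 km)
Q at 49.2581°N, 0.9095°E:
  A: √((0.0107·111.32)² + (-0.0269·72.65)²) = √(1.418776 + 3.819230) = 2.2887 km
  B: √((0.0050·111.32)² + (-0.0124·72.65)²) = √(0.309804 + 0.811549) = 1.0589 km
  C: √((0.0195·111.32)² + (-0.0243·72.65)²) = √(4.712112 + 3.116620) = 2.7980 km
  D: √((0.0018·111.32)² + (-0.0283·72.65)²) = √(0.040151 + 4.227115) = 2.0657 km
  E: √((0.0072·111.32)² + (-0.0312·72.65)²) = √(0.642409 + 5.137838) = 2.4042 km
  → nearest: B (1.0589 km)
R at 49.2593°N, 0.8850°E:
  A: √((0.0095·111.32)² + (-0.0024·72.65)²) = √(1.118391 + 0.030401) = 1.0718 km
  B: √((0.0038·111.32)² + (0.0121·72.65)²) = √(0.178943 + 0.772755) = 0.9756 km
  C: √((0.0183·111.32)² + (0.0002·72.65)²) = √(4.150005 + 0.000211) = 2.0372 km
  D: √((0.0006·111.32)² + (-0.0038·72.65)²) = √(0.004461 + 0.076215) = 0.2840 km
  E: √((0.0060·111.32)² + (-0.0067·72.65)²) = √(0.446117 + 0.236930) = 0.8265 km
  → nearest: D (0.2840 km)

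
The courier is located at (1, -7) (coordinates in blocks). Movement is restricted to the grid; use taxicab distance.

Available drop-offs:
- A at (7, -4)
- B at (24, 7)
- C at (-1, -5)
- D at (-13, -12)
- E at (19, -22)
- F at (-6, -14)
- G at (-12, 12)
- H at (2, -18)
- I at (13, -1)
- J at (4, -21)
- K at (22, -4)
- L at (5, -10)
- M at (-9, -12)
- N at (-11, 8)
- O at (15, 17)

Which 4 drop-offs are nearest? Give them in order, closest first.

Distances from (1, -7):
A: |6| + |3| = 6 + 3 = 9 blocks
B: |23| + |14| = 23 + 14 = 37 blocks
C: |-2| + |2| = 2 + 2 = 4 blocks
D: |-14| + |-5| = 14 + 5 = 19 blocks
E: |18| + |-15| = 18 + 15 = 33 blocks
F: |-7| + |-7| = 7 + 7 = 14 blocks
G: |-13| + |19| = 13 + 19 = 32 blocks
H: |1| + |-11| = 1 + 11 = 12 blocks
I: |12| + |6| = 12 + 6 = 18 blocks
J: |3| + |-14| = 3 + 14 = 17 blocks
K: |21| + |3| = 21 + 3 = 24 blocks
L: |4| + |-3| = 4 + 3 = 7 blocks
M: |-10| + |-5| = 10 + 5 = 15 blocks
N: |-12| + |15| = 12 + 15 = 27 blocks
O: |14| + |24| = 14 + 24 = 38 blocks
Sorted: C (4 blocks) < L (7 blocks) < A (9 blocks) < H (12 blocks) < F (14 blocks) < M (15 blocks) < …

C, L, A, H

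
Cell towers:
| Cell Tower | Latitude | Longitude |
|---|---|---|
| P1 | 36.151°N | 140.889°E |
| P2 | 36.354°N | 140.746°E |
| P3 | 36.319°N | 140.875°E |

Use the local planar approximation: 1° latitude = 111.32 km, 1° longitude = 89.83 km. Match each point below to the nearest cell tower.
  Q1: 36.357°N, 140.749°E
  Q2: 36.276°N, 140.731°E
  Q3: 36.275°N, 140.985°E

Q1 at 36.357°N, 140.749°E:
  P1: √((-0.206·111.32)² + (0.140·89.83)²) = √(525.87295 + 158.16081) = 26.154 km
  P2: √((-0.003·111.32)² + (-0.003·89.83)²) = √(0.11153 + 0.07262) = 0.429 km
  P3: √((-0.038·111.32)² + (0.126·89.83)²) = √(17.89425 + 128.11025) = 12.083 km
  → nearest: P2 (0.429 km)
Q2 at 36.276°N, 140.731°E:
  P1: √((-0.125·111.32)² + (0.158·89.83)²) = √(193.62722 + 201.44522) = 19.876 km
  P2: √((0.078·111.32)² + (0.015·89.83)²) = √(75.39379 + 1.81562) = 8.787 km
  P3: √((0.043·111.32)² + (0.144·89.83)²) = √(22.91307 + 167.32768) = 13.793 km
  → nearest: P2 (8.787 km)
Q3 at 36.275°N, 140.985°E:
  P1: √((-0.124·111.32)² + (-0.096·89.83)²) = √(190.54158 + 74.36786) = 16.276 km
  P2: √((0.079·111.32)² + (-0.239·89.83)²) = √(77.33936 + 460.93385) = 23.201 km
  P3: √((0.044·111.32)² + (-0.110·89.83)²) = √(23.99119 + 97.64009) = 11.029 km
  → nearest: P3 (11.029 km)

Q1→P2; Q2→P2; Q3→P3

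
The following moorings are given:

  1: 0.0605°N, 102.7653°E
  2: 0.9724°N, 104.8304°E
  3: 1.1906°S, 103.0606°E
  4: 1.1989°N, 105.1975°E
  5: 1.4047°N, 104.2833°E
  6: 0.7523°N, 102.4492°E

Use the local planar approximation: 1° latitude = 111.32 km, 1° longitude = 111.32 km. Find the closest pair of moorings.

2 and 4

Pairwise distances:
1–2: √((0.9119·111.32)² + (2.0651·111.32)²) = √(10304.829885 + 52848.001504) = 251.3023 km
1–3: √((-1.2511·111.32)² + (0.2953·111.32)²) = √(19396.815886 + 1080.620717) = 143.0994 km
1–4: √((1.1384·111.32)² + (2.4322·111.32)²) = √(16059.653451 + 73306.918422) = 298.9424 km
1–5: √((1.3442·111.32)² + (1.5180·111.32)²) = √(22391.035446 + 28555.511144) = 225.7134 km
1–6: √((0.6918·111.32)² + (-0.3161·111.32)²) = √(5930.721229 + 1238.213079) = 84.6696 km
2–3: √((-2.1630·111.32)² + (-1.7698·111.32)²) = √(57977.493276 + 38814.569784) = 311.1142 km
2–4: √((0.2265·111.32)² + (0.3671·111.32)²) = √(635.744787 + 1669.994975) = 48.0181 km
2–5: √((0.4323·111.32)² + (-0.5471·111.32)²) = √(2315.884342 + 3709.196360) = 77.6214 km
2–6: √((-0.2201·111.32)² + (-2.3812·111.32)²) = √(600.325070 + 70264.853173) = 266.2051 km
3–4: √((2.3895·111.32)² + (2.1369·111.32)²) = √(70755.542481 + 56586.755478) = 356.8505 km
3–5: √((2.5953·111.32)² + (1.2227·111.32)²) = √(83468.292406 + 18526.194521) = 319.3658 km
3–6: √((1.9429·111.32)² + (-0.6114·111.32)²) = √(46778.607741 + 4632.306255) = 226.7397 km
4–5: √((0.2058·111.32)² + (-0.9142·111.32)²) = √(524.852338 + 10356.877255) = 104.3155 km
4–6: √((-0.4466·111.32)² + (-2.7483·111.32)²) = √(2471.632133 + 93599.746182) = 309.9538 km
5–6: √((-0.6524·111.32)² + (-1.8341·111.32)²) = √(5274.415027 + 41686.210484) = 216.7040 km
Closest pair: 2–4 at 48.0181 km.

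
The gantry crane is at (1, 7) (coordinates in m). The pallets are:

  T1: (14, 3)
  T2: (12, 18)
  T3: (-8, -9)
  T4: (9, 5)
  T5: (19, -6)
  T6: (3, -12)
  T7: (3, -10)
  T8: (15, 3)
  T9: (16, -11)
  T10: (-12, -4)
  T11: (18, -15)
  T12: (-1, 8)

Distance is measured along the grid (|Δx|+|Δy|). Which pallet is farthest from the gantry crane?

Distances from (1, 7):
T1: |13| + |-4| = 13 + 4 = 17 m
T2: |11| + |11| = 11 + 11 = 22 m
T3: |-9| + |-16| = 9 + 16 = 25 m
T4: |8| + |-2| = 8 + 2 = 10 m
T5: |18| + |-13| = 18 + 13 = 31 m
T6: |2| + |-19| = 2 + 19 = 21 m
T7: |2| + |-17| = 2 + 17 = 19 m
T8: |14| + |-4| = 14 + 4 = 18 m
T9: |15| + |-18| = 15 + 18 = 33 m
T10: |-13| + |-11| = 13 + 11 = 24 m
T11: |17| + |-22| = 17 + 22 = 39 m
T12: |-2| + |1| = 2 + 1 = 3 m
Maximum: T11 at 39 m.

T11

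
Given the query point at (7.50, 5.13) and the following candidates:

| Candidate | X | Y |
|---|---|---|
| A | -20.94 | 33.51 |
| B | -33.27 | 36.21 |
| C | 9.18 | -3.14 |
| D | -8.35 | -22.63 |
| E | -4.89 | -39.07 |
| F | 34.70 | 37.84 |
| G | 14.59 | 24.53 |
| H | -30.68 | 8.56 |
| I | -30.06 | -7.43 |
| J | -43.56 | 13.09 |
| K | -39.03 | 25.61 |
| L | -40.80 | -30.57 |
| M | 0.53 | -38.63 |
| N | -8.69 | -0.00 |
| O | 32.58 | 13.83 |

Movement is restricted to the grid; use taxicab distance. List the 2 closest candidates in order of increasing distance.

C, N

Distances from (7.50, 5.13):
A: |-28.44| + |28.38| = 28.44 + 28.38 = 56.82
B: |-40.77| + |31.08| = 40.77 + 31.08 = 71.85
C: |1.68| + |-8.27| = 1.68 + 8.27 = 9.95
D: |-15.85| + |-27.76| = 15.85 + 27.76 = 43.61
E: |-12.39| + |-44.20| = 12.39 + 44.20 = 56.59
F: |27.20| + |32.71| = 27.20 + 32.71 = 59.91
G: |7.09| + |19.40| = 7.09 + 19.40 = 26.49
H: |-38.18| + |3.43| = 38.18 + 3.43 = 41.61
I: |-37.56| + |-12.56| = 37.56 + 12.56 = 50.12
J: |-51.06| + |7.96| = 51.06 + 7.96 = 59.02
K: |-46.53| + |20.48| = 46.53 + 20.48 = 67.01
L: |-48.30| + |-35.70| = 48.30 + 35.70 = 84.00
M: |-6.97| + |-43.76| = 6.97 + 43.76 = 50.73
N: |-16.19| + |-5.13| = 16.19 + 5.13 = 21.32
O: |25.08| + |8.70| = 25.08 + 8.70 = 33.78
Sorted: C (9.95) < N (21.32) < G (26.49) < O (33.78) < …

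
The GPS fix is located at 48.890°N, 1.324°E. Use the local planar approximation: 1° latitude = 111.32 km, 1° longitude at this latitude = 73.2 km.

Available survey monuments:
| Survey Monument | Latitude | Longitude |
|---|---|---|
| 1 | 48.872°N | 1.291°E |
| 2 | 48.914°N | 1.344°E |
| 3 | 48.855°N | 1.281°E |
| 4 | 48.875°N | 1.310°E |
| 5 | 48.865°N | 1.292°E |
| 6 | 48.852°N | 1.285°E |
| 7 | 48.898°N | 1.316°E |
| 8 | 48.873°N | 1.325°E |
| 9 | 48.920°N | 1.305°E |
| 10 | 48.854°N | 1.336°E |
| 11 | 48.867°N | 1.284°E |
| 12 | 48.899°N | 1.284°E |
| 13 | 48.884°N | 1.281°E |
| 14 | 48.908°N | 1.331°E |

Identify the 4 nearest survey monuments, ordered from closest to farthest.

Distances from 48.890°N, 1.324°E:
1: 3.138 km
2: 3.047 km
3: 5.009 km
4: 1.959 km
5: 3.638 km
6: 5.103 km
7: 1.066 km
8: 1.894 km
9: 3.618 km
10: 4.103 km
11: 3.890 km
12: 3.095 km
13: 3.218 km
14: 2.068 km
Sorted: 7 (1.066 km) < 8 (1.894 km) < 4 (1.959 km) < 14 (2.068 km) < 2 (3.047 km) < 12 (3.095 km) < …

7, 8, 4, 14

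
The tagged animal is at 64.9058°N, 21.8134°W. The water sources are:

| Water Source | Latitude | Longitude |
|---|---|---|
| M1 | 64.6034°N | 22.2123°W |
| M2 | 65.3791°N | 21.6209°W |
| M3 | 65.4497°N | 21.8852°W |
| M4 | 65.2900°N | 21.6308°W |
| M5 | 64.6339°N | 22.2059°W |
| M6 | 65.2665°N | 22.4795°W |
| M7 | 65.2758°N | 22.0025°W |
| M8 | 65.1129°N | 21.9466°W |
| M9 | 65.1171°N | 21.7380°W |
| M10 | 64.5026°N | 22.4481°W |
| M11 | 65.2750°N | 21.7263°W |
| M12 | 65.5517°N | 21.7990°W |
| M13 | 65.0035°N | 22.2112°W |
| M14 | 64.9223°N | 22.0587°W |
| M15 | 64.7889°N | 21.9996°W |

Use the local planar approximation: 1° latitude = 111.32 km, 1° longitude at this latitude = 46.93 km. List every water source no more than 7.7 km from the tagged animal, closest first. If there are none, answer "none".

none

Distances from 64.9058°N, 21.8134°W:
M1: 38.5183 km
M2: 53.4566 km
M3: 60.6406 km
M4: 43.6192 km
M5: 35.4322 km
M6: 50.8868 km
M7: 42.1336 km
M8: 23.8868 km
M9: 23.7866 km
M10: 53.8686 km
M11: 41.3021 km
M12: 71.9048 km
M13: 21.6058 km
M14: 11.6575 km
M15: 15.6750 km
Threshold 7.7 km: none within range.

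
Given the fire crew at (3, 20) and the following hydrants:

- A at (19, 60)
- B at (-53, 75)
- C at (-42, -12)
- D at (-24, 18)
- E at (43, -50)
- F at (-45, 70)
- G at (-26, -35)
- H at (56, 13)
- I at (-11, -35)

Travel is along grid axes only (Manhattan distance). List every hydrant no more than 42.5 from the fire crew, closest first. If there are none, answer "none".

Distances from (3, 20):
A: |16| + |40| = 16 + 40 = 56
B: |-56| + |55| = 56 + 55 = 111
C: |-45| + |-32| = 45 + 32 = 77
D: |-27| + |-2| = 27 + 2 = 29
E: |40| + |-70| = 40 + 70 = 110
F: |-48| + |50| = 48 + 50 = 98
G: |-29| + |-55| = 29 + 55 = 84
H: |53| + |-7| = 53 + 7 = 60
I: |-14| + |-55| = 14 + 55 = 69
Threshold 42.5: D (29) is within range.

D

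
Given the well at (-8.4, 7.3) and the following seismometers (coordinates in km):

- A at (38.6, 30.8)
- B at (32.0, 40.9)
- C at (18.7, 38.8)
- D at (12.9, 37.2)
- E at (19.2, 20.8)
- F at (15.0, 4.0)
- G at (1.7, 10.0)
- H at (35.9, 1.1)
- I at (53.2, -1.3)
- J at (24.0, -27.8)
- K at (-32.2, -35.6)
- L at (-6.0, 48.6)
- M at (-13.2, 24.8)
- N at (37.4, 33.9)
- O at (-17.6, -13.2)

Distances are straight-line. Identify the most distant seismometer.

I

Distances from (-8.4, 7.3):
A: √((47.0)² + (23.5)²) = √(2209.00000 + 552.25000) = 52.548 km
B: √((40.4)² + (33.6)²) = √(1632.16000 + 1128.96000) = 52.546 km
C: √((27.1)² + (31.5)²) = √(734.41000 + 992.25000) = 41.553 km
D: √((21.3)² + (29.9)²) = √(453.69000 + 894.01000) = 36.711 km
E: √((27.6)² + (13.5)²) = √(761.76000 + 182.25000) = 30.725 km
F: √((23.4)² + (-3.3)²) = √(547.56000 + 10.89000) = 23.632 km
G: √((10.1)² + (2.7)²) = √(102.01000 + 7.29000) = 10.455 km
H: √((44.3)² + (-6.2)²) = √(1962.49000 + 38.44000) = 44.732 km
I: √((61.6)² + (-8.6)²) = √(3794.56000 + 73.96000) = 62.197 km
J: √((32.4)² + (-35.1)²) = √(1049.76000 + 1232.01000) = 47.768 km
K: √((-23.8)² + (-42.9)²) = √(566.44000 + 1840.41000) = 49.060 km
L: √((2.4)² + (41.3)²) = √(5.76000 + 1705.69000) = 41.370 km
M: √((-4.8)² + (17.5)²) = √(23.04000 + 306.25000) = 18.146 km
N: √((45.8)² + (26.6)²) = √(2097.64000 + 707.56000) = 52.964 km
O: √((-9.2)² + (-20.5)²) = √(84.64000 + 420.25000) = 22.470 km
Maximum: I at 62.197 km.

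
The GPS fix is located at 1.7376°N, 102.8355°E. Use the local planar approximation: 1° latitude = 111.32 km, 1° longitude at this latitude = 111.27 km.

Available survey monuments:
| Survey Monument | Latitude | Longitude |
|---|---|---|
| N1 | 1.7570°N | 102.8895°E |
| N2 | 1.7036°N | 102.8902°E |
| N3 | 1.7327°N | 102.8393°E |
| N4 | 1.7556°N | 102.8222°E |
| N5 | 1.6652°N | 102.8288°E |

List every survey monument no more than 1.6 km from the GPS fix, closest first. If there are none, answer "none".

N3

Distances from 1.7376°N, 102.8355°E:
N1: √((0.0194·111.32)² + (0.0540·111.27)²) = √(4.663907 + 36.103034) = 6.3849 km
N2: √((-0.0340·111.32)² + (0.0547·111.27)²) = √(14.325317 + 37.045105) = 7.1673 km
N3: √((-0.0049·111.32)² + (0.0038·111.27)²) = √(0.297535 + 0.178782) = 0.6902 km
N4: √((0.0180·111.32)² + (-0.0133·111.27)²) = √(4.015054 + 2.190077) = 2.4910 km
N5: √((-0.0724·111.32)² + (-0.0067·111.27)²) = √(64.956636 + 0.555784) = 8.0940 km
Threshold 1.6 km: N3 (0.6902 km) is within range.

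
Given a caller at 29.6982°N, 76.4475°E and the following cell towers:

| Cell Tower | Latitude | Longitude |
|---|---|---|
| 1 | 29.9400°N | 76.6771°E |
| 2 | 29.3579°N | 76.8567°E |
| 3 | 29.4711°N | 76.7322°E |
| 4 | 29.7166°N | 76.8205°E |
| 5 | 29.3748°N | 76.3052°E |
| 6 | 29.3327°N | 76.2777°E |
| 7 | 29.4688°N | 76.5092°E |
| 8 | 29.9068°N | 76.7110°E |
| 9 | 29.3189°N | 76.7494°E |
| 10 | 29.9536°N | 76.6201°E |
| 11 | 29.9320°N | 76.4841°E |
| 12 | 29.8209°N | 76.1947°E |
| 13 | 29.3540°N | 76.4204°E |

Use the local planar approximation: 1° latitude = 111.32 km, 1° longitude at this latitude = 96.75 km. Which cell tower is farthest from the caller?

2

Distances from 29.6982°N, 76.4475°E:
1: 34.8997 km
2: 54.7945 km
3: 37.3876 km
4: 36.1458 km
5: 38.5436 km
6: 43.8789 km
7: 26.2252 km
8: 34.4841 km
9: 51.3419 km
10: 32.9725 km
11: 26.2664 km
12: 28.0139 km
13: 38.4059 km
Maximum: 2 at 54.7945 km.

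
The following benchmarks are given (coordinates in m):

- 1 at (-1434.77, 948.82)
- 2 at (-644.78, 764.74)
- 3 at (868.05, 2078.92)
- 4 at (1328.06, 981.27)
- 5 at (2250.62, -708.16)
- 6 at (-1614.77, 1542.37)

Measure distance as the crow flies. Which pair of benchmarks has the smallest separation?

1 and 6

Pairwise distances:
1–6: 620.24 m
1–2: 811.15 m
3–4: 1190.14 m
2–6: 1243.22 m
4–5: 1924.91 m
2–4: 1984.69 m
2–3: 2003.93 m
3–6: 2540.13 m
1–3: 2565.17 m
1–4: 2763.02 m
4–6: 2995.84 m
3–5: 3111.16 m
2–5: 3248.50 m
1–5: 4040.75 m
5–6: 4472.82 m
Closest pair: 1–6 at 620.24 m.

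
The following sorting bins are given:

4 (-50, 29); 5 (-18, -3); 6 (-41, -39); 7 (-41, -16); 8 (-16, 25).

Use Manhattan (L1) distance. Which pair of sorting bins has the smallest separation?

Pairwise distances:
4–5: 64
4–6: 77
4–7: 54
4–8: 38
5–6: 59
5–7: 36
5–8: 30
6–7: 23
6–8: 89
7–8: 66
Closest pair: 6–7 at 23.

6 and 7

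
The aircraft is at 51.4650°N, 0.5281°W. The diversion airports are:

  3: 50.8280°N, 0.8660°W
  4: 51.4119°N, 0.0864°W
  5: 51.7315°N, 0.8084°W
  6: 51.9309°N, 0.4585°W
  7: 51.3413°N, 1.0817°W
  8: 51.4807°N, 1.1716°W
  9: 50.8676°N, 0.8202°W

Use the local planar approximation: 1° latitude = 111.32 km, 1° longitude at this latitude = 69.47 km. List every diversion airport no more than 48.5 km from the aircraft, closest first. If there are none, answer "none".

Distances from 51.4650°N, 0.5281°W:
3: √((-0.6370·111.32)² + (-0.3379·69.47)²) = √(5028.347230 + 551.024592) = 74.6952 km
4: √((-0.0531·111.32)² + (0.4417·69.47)²) = √(34.941009 + 941.563027) = 31.2491 km
5: √((0.2665·111.32)² + (-0.2803·69.47)²) = √(880.117836 + 379.175958) = 35.4865 km
6: √((0.4659·111.32)² + (0.0696·69.47)²) = √(2689.873251 + 23.378308) = 52.0889 km
7: √((-0.1237·111.32)² + (-0.5536·69.47)²) = √(189.620721 + 1479.063299) = 40.8495 km
8: √((0.0157·111.32)² + (-0.6435·69.47)²) = √(3.054539 + 1998.442699) = 44.7381 km
9: √((-0.5974·111.32)² + (-0.2921·69.47)²) = √(4422.591551 + 411.772853) = 69.5296 km
Threshold 48.5 km: 4 (31.2491 km), 5 (35.4865 km), 7 (40.8495 km), 8 (44.7381 km) are within range.

4, 5, 7, 8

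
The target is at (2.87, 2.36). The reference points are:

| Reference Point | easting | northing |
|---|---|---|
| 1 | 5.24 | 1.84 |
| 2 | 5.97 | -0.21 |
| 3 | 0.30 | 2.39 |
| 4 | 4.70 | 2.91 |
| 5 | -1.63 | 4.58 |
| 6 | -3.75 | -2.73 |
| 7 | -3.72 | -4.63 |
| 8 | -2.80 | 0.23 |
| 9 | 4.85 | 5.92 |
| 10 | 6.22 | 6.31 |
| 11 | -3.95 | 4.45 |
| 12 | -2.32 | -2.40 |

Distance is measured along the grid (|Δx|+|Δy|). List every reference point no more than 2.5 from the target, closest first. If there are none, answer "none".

4

Distances from (2.87, 2.36):
1: 2.89
2: 5.67
3: 2.60
4: 2.38
5: 6.72
6: 11.71
7: 13.58
8: 7.80
9: 5.54
10: 7.30
11: 8.91
12: 9.95
Threshold 2.5: 4 (2.38) is within range.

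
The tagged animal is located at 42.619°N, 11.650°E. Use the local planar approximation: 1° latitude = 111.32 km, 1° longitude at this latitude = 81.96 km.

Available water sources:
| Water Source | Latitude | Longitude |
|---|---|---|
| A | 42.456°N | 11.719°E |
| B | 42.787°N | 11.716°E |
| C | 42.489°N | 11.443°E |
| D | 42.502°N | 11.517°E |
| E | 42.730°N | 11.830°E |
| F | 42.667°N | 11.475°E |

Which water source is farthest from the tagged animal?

C

Distances from 42.619°N, 11.650°E:
A: 19.006 km
B: 19.468 km
C: 22.299 km
D: 16.984 km
E: 19.244 km
F: 15.306 km
Maximum: C at 22.299 km.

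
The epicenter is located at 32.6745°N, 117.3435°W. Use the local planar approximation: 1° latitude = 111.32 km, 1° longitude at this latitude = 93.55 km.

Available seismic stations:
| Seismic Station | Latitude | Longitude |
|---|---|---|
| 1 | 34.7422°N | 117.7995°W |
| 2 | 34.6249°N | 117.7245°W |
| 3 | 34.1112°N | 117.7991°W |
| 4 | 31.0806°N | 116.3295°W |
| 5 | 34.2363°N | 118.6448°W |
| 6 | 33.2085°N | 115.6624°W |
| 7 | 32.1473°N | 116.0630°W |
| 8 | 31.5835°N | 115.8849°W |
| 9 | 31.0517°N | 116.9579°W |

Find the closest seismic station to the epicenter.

7

Distances from 32.6745°N, 117.3435°W:
1: 234.0960 km
2: 220.0246 km
3: 165.5152 km
4: 201.1984 km
5: 212.2427 km
6: 168.1267 km
7: 133.3945 km
8: 182.6726 km
9: 184.2165 km
Minimum: 7 at 133.3945 km.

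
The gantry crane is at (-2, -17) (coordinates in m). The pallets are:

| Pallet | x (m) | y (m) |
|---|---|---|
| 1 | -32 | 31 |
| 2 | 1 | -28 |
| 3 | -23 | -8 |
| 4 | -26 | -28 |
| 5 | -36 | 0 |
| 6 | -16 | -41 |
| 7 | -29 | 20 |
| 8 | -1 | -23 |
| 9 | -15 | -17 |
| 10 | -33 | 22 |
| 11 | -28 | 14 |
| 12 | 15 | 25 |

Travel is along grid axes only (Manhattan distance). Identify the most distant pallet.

1

Distances from (-2, -17):
1: |-30| + |48| = 30 + 48 = 78 m
2: |3| + |-11| = 3 + 11 = 14 m
3: |-21| + |9| = 21 + 9 = 30 m
4: |-24| + |-11| = 24 + 11 = 35 m
5: |-34| + |17| = 34 + 17 = 51 m
6: |-14| + |-24| = 14 + 24 = 38 m
7: |-27| + |37| = 27 + 37 = 64 m
8: |1| + |-6| = 1 + 6 = 7 m
9: |-13| + |0| = 13 + 0 = 13 m
10: |-31| + |39| = 31 + 39 = 70 m
11: |-26| + |31| = 26 + 31 = 57 m
12: |17| + |42| = 17 + 42 = 59 m
Maximum: 1 at 78 m.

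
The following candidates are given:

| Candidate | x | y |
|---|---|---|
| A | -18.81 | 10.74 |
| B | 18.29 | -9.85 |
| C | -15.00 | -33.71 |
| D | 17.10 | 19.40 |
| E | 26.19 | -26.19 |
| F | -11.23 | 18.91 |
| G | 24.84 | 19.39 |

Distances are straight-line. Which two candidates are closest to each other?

Pairwise distances:
A–B: √((37.10)² + (-20.59)²) = √(1376.4100 + 423.9481) = 42.43
A–C: √((3.81)² + (-44.45)²) = √(14.5161 + 1975.8025) = 44.61
A–D: √((35.91)² + (8.66)²) = √(1289.5281 + 74.9956) = 36.94
A–E: √((45.00)² + (-36.93)²) = √(2025.0000 + 1363.8249) = 58.21
A–F: √((7.58)² + (8.17)²) = √(57.4564 + 66.7489) = 11.14
A–G: √((43.65)² + (8.65)²) = √(1905.3225 + 74.8225) = 44.50
B–C: √((-33.29)² + (-23.86)²) = √(1108.2241 + 569.2996) = 40.96
B–D: √((-1.19)² + (29.25)²) = √(1.4161 + 855.5625) = 29.27
B–E: √((7.90)² + (-16.34)²) = √(62.4100 + 266.9956) = 18.15
B–F: √((-29.52)² + (28.76)²) = √(871.4304 + 827.1376) = 41.21
B–G: √((6.55)² + (29.24)²) = √(42.9025 + 854.9776) = 29.96
C–D: √((32.10)² + (53.11)²) = √(1030.4100 + 2820.6721) = 62.06
C–E: √((41.19)² + (7.52)²) = √(1696.6161 + 56.5504) = 41.87
C–F: √((3.77)² + (52.62)²) = √(14.2129 + 2768.8644) = 52.75
C–G: √((39.84)² + (53.10)²) = √(1587.2256 + 2819.6100) = 66.38
D–E: √((9.09)² + (-45.59)²) = √(82.6281 + 2078.4481) = 46.49
D–F: √((-28.33)² + (-0.49)²) = √(802.5889 + 0.2401) = 28.33
D–G: √((7.74)² + (-0.01)²) = √(59.9076 + 0.0001) = 7.74
E–F: √((-37.42)² + (45.10)²) = √(1400.2564 + 2034.0100) = 58.60
E–G: √((-1.35)² + (45.58)²) = √(1.8225 + 2077.5364) = 45.60
F–G: √((36.07)² + (0.48)²) = √(1301.0449 + 0.2304) = 36.07
Closest pair: D–G at 7.74.

D and G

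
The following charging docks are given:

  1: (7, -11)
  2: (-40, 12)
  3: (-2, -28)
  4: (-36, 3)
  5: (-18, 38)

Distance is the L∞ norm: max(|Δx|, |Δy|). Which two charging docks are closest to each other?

2 and 4

Pairwise distances:
1–2: max(|-47|, |23|) = 47
1–3: max(|-9|, |-17|) = 17
1–4: max(|-43|, |14|) = 43
1–5: max(|-25|, |49|) = 49
2–3: max(|38|, |-40|) = 40
2–4: max(|4|, |-9|) = 9
2–5: max(|22|, |26|) = 26
3–4: max(|-34|, |31|) = 34
3–5: max(|-16|, |66|) = 66
4–5: max(|18|, |35|) = 35
Closest pair: 2–4 at 9.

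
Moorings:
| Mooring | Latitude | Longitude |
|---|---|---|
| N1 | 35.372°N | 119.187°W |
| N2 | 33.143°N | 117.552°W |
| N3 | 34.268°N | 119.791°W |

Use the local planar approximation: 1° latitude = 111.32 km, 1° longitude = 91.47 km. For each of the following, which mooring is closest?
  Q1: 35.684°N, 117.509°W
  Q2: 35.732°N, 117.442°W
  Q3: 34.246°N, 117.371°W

Q1 at 35.684°N, 117.509°W:
  N1: 157.367 km
  N2: 282.891 km
  N3: 261.567 km
  → nearest: N1 (157.367 km)
Q2 at 35.732°N, 117.442°W:
  N1: 164.569 km
  N2: 288.383 km
  N3: 269.678 km
  → nearest: N1 (164.569 km)
Q3 at 34.246°N, 117.371°W:
  N1: 208.096 km
  N2: 123.897 km
  N3: 221.371 km
  → nearest: N2 (123.897 km)

Q1→N1; Q2→N1; Q3→N2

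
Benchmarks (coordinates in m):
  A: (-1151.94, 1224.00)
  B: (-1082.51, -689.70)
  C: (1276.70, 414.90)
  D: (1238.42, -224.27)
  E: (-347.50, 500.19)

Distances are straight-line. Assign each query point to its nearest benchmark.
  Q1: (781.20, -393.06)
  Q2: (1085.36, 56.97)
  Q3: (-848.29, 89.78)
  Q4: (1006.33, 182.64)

Q1→D; Q2→D; Q3→E; Q4→C

Q1 at (781.20, -393.06):
  A: 2520.30 m
  B: 1887.17 m
  C: 947.80 m
  D: 487.38 m
  E: 1439.40 m
  → nearest: D (487.38 m)
Q2 at (1085.36, 56.97):
  A: 2523.38 m
  B: 2292.85 m
  C: 405.86 m
  D: 320.19 m
  E: 1499.84 m
  → nearest: D (320.19 m)
Q3 at (-848.29, 89.78):
  A: 1174.16 m
  B: 813.91 m
  C: 2149.72 m
  D: 2110.21 m
  E: 647.48 m
  → nearest: E (647.48 m)
Q4 at (1006.33, 182.64):
  A: 2396.36 m
  B: 2263.68 m
  C: 356.43 m
  D: 468.45 m
  E: 1390.57 m
  → nearest: C (356.43 m)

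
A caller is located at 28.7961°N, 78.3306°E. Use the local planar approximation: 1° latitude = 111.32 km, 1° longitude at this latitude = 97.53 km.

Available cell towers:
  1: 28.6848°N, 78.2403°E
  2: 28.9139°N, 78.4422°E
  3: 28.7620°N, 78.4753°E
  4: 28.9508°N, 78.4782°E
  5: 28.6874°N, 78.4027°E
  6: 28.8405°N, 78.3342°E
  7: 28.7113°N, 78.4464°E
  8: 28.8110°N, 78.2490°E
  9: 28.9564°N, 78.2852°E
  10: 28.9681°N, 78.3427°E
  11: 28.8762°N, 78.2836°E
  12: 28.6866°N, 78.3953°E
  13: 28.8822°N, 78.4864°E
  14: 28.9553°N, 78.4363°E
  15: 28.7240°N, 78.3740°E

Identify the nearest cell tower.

Distances from 28.7961°N, 78.3306°E:
1: √((-0.1113·111.32)² + (-0.0903·97.53)²) = √(153.510018 + 77.562527) = 15.2011 km
2: √((0.1178·111.32)² + (0.1116·97.53)²) = √(171.963777 + 118.469031) = 17.0421 km
3: √((-0.0341·111.32)² + (0.1447·97.53)²) = √(14.409707 + 199.165225) = 14.6142 km
4: √((0.1547·111.32)² + (0.1476·97.53)²) = √(296.569867 + 207.228347) = 22.4454 km
5: √((-0.1087·111.32)² + (0.0721·97.53)²) = √(146.421713 + 49.447800) = 13.9953 km
6: √((0.0444·111.32)² + (0.0036·97.53)²) = √(24.429374 + 0.123277) = 4.9551 km
7: √((-0.0848·111.32)² + (0.1158·97.53)²) = √(89.112392 + 127.553849) = 14.7196 km
8: √((0.0149·111.32)² + (-0.0816·97.53)²) = √(2.751180 + 63.336895) = 8.1295 km
9: √((0.1603·111.32)² + (-0.0454·97.53)²) = √(318.429606 + 19.605962) = 18.3857 km
10: √((0.1720·111.32)² + (0.0121·97.53)²) = √(366.609141 + 1.392667) = 19.1834 km
11: √((0.0801·111.32)² + (-0.0470·97.53)²) = √(79.508110 + 21.012231) = 10.0260 km
12: √((-0.1095·111.32)² + (0.0647·97.53)²) = √(148.584885 + 39.818510) = 13.7260 km
13: √((0.0861·111.32)² + (0.1558·97.53)²) = √(91.865554 + 230.893313) = 17.9655 km
14: √((0.1592·111.32)² + (0.1057·97.53)²) = √(314.074388 + 106.273852) = 20.5024 km
15: √((-0.0721·111.32)² + (0.0434·97.53)²) = √(64.419437 + 17.916613) = 9.0739 km
Minimum: 6 at 4.9551 km.

6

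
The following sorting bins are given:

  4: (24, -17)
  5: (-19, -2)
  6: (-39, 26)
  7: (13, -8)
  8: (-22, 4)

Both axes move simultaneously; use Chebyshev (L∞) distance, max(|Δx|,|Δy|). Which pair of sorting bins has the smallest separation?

5 and 8

Pairwise distances:
4–5: 43
4–6: 63
4–7: 11
4–8: 46
5–6: 28
5–7: 32
5–8: 6
6–7: 52
6–8: 22
7–8: 35
Closest pair: 5–8 at 6.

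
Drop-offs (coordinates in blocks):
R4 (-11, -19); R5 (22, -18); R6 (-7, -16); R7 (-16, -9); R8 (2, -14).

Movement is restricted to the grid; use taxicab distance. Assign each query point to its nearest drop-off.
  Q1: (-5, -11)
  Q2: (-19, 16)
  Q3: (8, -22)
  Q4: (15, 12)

Q1→R6; Q2→R7; Q3→R8; Q4→R5

Q1 at (-5, -11):
  R4: |-6| + |-8| = 6 + 8 = 14 blocks
  R5: |27| + |-7| = 27 + 7 = 34 blocks
  R6: |-2| + |-5| = 2 + 5 = 7 blocks
  R7: |-11| + |2| = 11 + 2 = 13 blocks
  R8: |7| + |-3| = 7 + 3 = 10 blocks
  → nearest: R6 (7 blocks)
Q2 at (-19, 16):
  R4: |8| + |-35| = 8 + 35 = 43 blocks
  R5: |41| + |-34| = 41 + 34 = 75 blocks
  R6: |12| + |-32| = 12 + 32 = 44 blocks
  R7: |3| + |-25| = 3 + 25 = 28 blocks
  R8: |21| + |-30| = 21 + 30 = 51 blocks
  → nearest: R7 (28 blocks)
Q3 at (8, -22):
  R4: |-19| + |3| = 19 + 3 = 22 blocks
  R5: |14| + |4| = 14 + 4 = 18 blocks
  R6: |-15| + |6| = 15 + 6 = 21 blocks
  R7: |-24| + |13| = 24 + 13 = 37 blocks
  R8: |-6| + |8| = 6 + 8 = 14 blocks
  → nearest: R8 (14 blocks)
Q4 at (15, 12):
  R4: |-26| + |-31| = 26 + 31 = 57 blocks
  R5: |7| + |-30| = 7 + 30 = 37 blocks
  R6: |-22| + |-28| = 22 + 28 = 50 blocks
  R7: |-31| + |-21| = 31 + 21 = 52 blocks
  R8: |-13| + |-26| = 13 + 26 = 39 blocks
  → nearest: R5 (37 blocks)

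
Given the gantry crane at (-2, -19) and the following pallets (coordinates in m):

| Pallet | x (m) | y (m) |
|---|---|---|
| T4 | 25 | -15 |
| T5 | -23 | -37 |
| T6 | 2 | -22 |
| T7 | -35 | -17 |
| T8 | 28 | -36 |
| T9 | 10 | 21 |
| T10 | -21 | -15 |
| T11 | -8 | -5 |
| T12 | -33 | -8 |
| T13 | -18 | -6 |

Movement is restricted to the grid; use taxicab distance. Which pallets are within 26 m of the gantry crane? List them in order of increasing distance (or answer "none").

Distances from (-2, -19):
T4: |27| + |4| = 27 + 4 = 31 m
T5: |-21| + |-18| = 21 + 18 = 39 m
T6: |4| + |-3| = 4 + 3 = 7 m
T7: |-33| + |2| = 33 + 2 = 35 m
T8: |30| + |-17| = 30 + 17 = 47 m
T9: |12| + |40| = 12 + 40 = 52 m
T10: |-19| + |4| = 19 + 4 = 23 m
T11: |-6| + |14| = 6 + 14 = 20 m
T12: |-31| + |11| = 31 + 11 = 42 m
T13: |-16| + |13| = 16 + 13 = 29 m
Threshold 26 m: T6 (7 m), T11 (20 m), T10 (23 m) are within range.

T6, T11, T10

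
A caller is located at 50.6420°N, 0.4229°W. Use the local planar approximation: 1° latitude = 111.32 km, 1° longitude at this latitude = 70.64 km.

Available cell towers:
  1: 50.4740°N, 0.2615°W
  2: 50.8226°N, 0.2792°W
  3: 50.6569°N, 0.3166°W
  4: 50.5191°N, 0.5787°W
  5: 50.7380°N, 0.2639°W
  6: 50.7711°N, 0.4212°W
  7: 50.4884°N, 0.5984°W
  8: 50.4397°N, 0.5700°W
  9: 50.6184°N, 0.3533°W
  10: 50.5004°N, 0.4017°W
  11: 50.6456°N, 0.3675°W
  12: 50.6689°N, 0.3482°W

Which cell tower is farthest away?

8

Distances from 50.6420°N, 0.4229°W:
1: 21.9031 km
2: 22.5217 km
3: 7.6900 km
4: 17.5585 km
5: 15.5035 km
6: 14.3719 km
7: 21.1202 km
8: 24.8018 km
9: 5.5744 km
10: 15.8339 km
11: 3.9339 km
12: 6.0673 km
Maximum: 8 at 24.8018 km.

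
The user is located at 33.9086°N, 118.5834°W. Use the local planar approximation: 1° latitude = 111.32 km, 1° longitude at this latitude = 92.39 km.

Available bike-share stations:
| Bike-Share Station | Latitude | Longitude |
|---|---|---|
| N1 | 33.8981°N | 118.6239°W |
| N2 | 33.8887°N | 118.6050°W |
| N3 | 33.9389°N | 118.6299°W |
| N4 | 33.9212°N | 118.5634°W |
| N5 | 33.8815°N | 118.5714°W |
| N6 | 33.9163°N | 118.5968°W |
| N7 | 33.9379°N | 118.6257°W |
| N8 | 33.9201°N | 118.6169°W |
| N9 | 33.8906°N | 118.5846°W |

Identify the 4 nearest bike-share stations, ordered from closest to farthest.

N6, N9, N4, N2

Distances from 33.9086°N, 118.5834°W:
N1: √((-0.0105·111.32)² + (-0.0405·92.39)²) = √(1.366234 + 14.001030) = 3.9201 km
N2: √((-0.0199·111.32)² + (-0.0216·92.39)²) = √(4.907412 + 3.982515) = 2.9816 km
N3: √((0.0303·111.32)² + (-0.0465·92.39)²) = √(11.377102 + 18.456776) = 5.4620 km
N4: √((0.0126·111.32)² + (0.0200·92.39)²) = √(1.967377 + 3.414365) = 2.3199 km
N5: √((-0.0271·111.32)² + (0.0120·92.39)²) = √(9.100913 + 1.229171) = 3.2140 km
N6: √((0.0077·111.32)² + (-0.0134·92.39)²) = √(0.734730 + 1.532708) = 1.5058 km
N7: √((0.0293·111.32)² + (-0.0423·92.39)²) = √(10.638530 + 15.273222) = 5.0904 km
N8: √((0.0115·111.32)² + (-0.0335·92.39)²) = √(1.638861 + 9.579427) = 3.3494 km
N9: √((-0.0180·111.32)² + (-0.0012·92.39)²) = √(4.015054 + 0.012292) = 2.0068 km
Sorted: N6 (1.5058 km) < N9 (2.0068 km) < N4 (2.3199 km) < N2 (2.9816 km) < N5 (3.2140 km) < N8 (3.3494 km) < …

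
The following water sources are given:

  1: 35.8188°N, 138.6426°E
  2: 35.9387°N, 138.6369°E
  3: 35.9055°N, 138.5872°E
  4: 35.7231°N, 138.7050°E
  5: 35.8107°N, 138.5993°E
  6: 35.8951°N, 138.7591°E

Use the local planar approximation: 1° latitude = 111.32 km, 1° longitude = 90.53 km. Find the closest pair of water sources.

Pairwise distances:
1–2: √((0.1199·111.32)² + (-0.0057·90.53)²) = √(178.149563 + 0.266278) = 13.3572 km
1–3: √((0.0867·111.32)² + (-0.0554·90.53)²) = √(93.150371 + 25.153856) = 10.8768 km
1–4: √((-0.0957·111.32)² + (0.0624·90.53)²) = √(113.493312 + 31.912014) = 12.0584 km
1–5: √((-0.0081·111.32)² + (-0.0433·90.53)²) = √(0.813048 + 15.366000) = 4.0223 km
1–6: √((0.0763·111.32)² + (0.1165·90.53)²) = √(72.143211 + 111.233830) = 13.5417 km
2–3: √((-0.0332·111.32)² + (-0.0497·90.53)²) = √(13.659115 + 20.244069) = 5.8226 km
2–4: √((-0.2156·111.32)² + (0.0681·90.53)²) = √(576.028416 + 38.008372) = 24.7798 km
2–5: √((-0.1280·111.32)² + (-0.0376·90.53)²) = √(203.032861 + 11.586726) = 14.6499 km
2–6: √((-0.0436·111.32)² + (0.1222·90.53)²) = √(23.556967 + 122.384792) = 12.0806 km
3–4: √((-0.1824·111.32)² + (0.1178·90.53)²) = √(412.283604 + 113.730153) = 22.9350 km
3–5: √((-0.0948·111.32)² + (0.0121·90.53)²) = √(111.368679 + 1.199930) = 10.6098 km
3–6: √((-0.0104·111.32)² + (0.1719·90.53)²) = √(1.340334 + 242.179174) = 15.6051 km
4–5: √((0.0876·111.32)² + (-0.1057·90.53)²) = √(95.094327 + 91.566163) = 13.6624 km
4–6: √((0.1720·111.32)² + (0.0541·90.53)²) = √(366.609141 + 23.987201) = 19.7635 km
5–6: √((0.0844·111.32)² + (0.1598·90.53)²) = √(88.273691 + 209.285235) = 17.2499 km
Closest pair: 1–5 at 4.0223 km.

1 and 5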